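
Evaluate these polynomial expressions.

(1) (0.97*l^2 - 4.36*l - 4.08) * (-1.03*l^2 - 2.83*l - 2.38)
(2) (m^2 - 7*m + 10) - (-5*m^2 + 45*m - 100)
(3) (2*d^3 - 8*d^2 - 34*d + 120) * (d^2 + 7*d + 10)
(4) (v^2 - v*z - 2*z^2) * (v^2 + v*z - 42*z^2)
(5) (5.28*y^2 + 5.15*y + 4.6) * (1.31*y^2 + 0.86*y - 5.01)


(1) = -0.9991*l^4 + 1.7457*l^3 + 14.2326*l^2 + 21.9232*l + 9.7104
(2) = 6*m^2 - 52*m + 110
(3) = 2*d^5 + 6*d^4 - 70*d^3 - 198*d^2 + 500*d + 1200
(4) = v^4 - 45*v^2*z^2 + 40*v*z^3 + 84*z^4
(5) = 6.9168*y^4 + 11.2873*y^3 - 15.9978*y^2 - 21.8455*y - 23.046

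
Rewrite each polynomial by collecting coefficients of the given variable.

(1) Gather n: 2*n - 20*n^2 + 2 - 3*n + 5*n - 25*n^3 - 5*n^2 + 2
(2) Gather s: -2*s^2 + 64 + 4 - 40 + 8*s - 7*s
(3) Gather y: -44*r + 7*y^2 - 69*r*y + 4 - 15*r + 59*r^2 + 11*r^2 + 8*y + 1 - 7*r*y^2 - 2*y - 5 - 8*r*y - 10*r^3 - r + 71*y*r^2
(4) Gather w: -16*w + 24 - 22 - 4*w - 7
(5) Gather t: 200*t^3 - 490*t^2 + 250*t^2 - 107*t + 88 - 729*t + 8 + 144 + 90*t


(1) = -25*n^3 - 25*n^2 + 4*n + 4
(2) = -2*s^2 + s + 28
(3) = -10*r^3 + 70*r^2 - 60*r + y^2*(7 - 7*r) + y*(71*r^2 - 77*r + 6)
(4) = -20*w - 5
(5) = 200*t^3 - 240*t^2 - 746*t + 240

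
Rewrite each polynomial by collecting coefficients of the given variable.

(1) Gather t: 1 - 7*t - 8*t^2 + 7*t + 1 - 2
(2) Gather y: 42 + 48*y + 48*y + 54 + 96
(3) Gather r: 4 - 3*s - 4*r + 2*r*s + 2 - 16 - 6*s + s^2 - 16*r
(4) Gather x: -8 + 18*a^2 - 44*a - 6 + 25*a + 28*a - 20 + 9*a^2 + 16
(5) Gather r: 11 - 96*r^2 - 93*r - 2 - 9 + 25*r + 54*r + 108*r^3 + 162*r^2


(1) = -8*t^2
(2) = 96*y + 192
(3) = r*(2*s - 20) + s^2 - 9*s - 10
(4) = 27*a^2 + 9*a - 18
(5) = 108*r^3 + 66*r^2 - 14*r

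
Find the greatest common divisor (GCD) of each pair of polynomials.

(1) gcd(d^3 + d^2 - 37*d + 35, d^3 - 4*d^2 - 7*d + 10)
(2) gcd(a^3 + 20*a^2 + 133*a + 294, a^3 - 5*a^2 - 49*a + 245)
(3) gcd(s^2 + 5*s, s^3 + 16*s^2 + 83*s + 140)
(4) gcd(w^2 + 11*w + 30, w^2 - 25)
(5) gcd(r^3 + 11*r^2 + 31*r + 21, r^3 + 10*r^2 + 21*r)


(1) = d^2 - 6*d + 5
(2) = gcd((a + 6)*(a + 7)^2, (a - 7)*(a - 5)*(a + 7)) = a + 7
(3) = gcd(s*(s + 5), (s + 4)*(s + 5)*(s + 7)) = s + 5
(4) = gcd((w + 5)*(w + 6), (w - 5)*(w + 5)) = w + 5
(5) = r^2 + 10*r + 21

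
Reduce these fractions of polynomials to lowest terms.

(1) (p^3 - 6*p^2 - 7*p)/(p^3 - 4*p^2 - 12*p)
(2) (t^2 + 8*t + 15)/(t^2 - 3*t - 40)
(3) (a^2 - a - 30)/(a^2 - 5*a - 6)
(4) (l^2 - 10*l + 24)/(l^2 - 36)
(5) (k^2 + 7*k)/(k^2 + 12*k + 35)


(1) = (p^2 - 6*p - 7)/(p^2 - 4*p - 12)
(2) = (t + 3)/(t - 8)
(3) = (a + 5)/(a + 1)
(4) = (l - 4)/(l + 6)
(5) = k/(k + 5)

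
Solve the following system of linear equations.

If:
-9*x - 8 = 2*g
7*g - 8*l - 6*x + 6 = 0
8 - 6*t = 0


Then:
g = -9*x/2 - 4
l = -75*x/16 - 11/4
t = 4/3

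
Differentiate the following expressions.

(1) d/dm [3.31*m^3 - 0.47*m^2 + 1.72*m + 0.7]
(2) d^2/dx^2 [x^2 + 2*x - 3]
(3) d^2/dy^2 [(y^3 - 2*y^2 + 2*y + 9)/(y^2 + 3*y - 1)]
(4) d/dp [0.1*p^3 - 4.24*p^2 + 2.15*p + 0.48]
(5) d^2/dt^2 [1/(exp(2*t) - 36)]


(1) = 9.93*m^2 - 0.94*m + 1.72
(2) = 2
(3) = 4*(9*y^3 + 6*y^2 + 45*y + 47)/(y^6 + 9*y^5 + 24*y^4 + 9*y^3 - 24*y^2 + 9*y - 1)
(4) = 0.3*p^2 - 8.48*p + 2.15
(5) = 4*(exp(2*t) + 36)*exp(2*t)/(exp(2*t) - 36)^3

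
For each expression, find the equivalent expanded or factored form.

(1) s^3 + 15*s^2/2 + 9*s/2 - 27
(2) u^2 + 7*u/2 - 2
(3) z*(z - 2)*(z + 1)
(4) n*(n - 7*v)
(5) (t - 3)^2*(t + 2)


(1) = (s - 3/2)*(s + 3)*(s + 6)
(2) = (u - 1/2)*(u + 4)
(3) = z^3 - z^2 - 2*z
(4) = n^2 - 7*n*v
(5) = t^3 - 4*t^2 - 3*t + 18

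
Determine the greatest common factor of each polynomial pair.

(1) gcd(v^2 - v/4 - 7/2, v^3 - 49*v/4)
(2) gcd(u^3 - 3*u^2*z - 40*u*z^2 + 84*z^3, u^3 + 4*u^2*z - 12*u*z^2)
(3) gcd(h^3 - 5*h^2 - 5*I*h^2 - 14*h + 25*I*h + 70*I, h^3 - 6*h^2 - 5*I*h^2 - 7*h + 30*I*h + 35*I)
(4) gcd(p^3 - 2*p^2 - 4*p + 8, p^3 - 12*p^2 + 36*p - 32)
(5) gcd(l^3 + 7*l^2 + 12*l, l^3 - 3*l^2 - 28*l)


(1) = gcd((v - 2)*(v + 7/4), v*(v - 7/2)*(v + 7/2)) = 1
(2) = gcd((u - 7*z)*(u - 2*z)*(u + 6*z), u*(u - 2*z)*(u + 6*z)) = -u^2 - 4*u*z + 12*z^2
(3) = gcd((h - 7)*(h + 2)*(h - 5*I), (h - 7)*(h + 1)*(h - 5*I)) = h^2 + h*(-7 - 5*I) + 35*I
(4) = p^2 - 4*p + 4
(5) = l^2 + 4*l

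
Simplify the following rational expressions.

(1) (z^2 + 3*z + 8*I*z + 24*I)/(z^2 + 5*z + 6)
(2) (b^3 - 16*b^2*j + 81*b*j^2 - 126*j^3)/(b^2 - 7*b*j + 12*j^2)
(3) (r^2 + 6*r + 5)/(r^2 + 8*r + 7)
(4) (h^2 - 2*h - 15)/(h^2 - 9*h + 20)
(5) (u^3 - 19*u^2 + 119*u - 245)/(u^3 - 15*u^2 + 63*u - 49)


(1) = (z + 8*I)/(z + 2)
(2) = (b^2 - 13*b*j + 42*j^2)/(b - 4*j)
(3) = (r + 5)/(r + 7)
(4) = (h + 3)/(h - 4)
(5) = (u - 5)/(u - 1)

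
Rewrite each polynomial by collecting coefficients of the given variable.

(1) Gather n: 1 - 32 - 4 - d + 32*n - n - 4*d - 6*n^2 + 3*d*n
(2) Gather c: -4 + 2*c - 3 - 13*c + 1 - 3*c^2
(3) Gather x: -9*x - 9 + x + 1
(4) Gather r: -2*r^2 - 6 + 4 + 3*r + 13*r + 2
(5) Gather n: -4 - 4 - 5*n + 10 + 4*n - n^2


(1) = -5*d - 6*n^2 + n*(3*d + 31) - 35
(2) = -3*c^2 - 11*c - 6
(3) = -8*x - 8
(4) = -2*r^2 + 16*r
(5) = -n^2 - n + 2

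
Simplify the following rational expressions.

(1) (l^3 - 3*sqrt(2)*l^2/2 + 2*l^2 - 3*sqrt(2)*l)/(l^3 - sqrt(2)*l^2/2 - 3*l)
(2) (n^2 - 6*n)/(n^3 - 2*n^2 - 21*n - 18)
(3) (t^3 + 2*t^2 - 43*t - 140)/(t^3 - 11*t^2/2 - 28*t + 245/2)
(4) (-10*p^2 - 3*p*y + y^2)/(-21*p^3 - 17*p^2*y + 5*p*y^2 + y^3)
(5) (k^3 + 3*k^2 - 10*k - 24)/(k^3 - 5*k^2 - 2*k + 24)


(1) = (4*l + 8)/(4*l + 4*sqrt(2))
(2) = n/(n^2 + 4*n + 3)
(3) = (2*t + 8)/(2*t - 7)
(4) = (-10*p^2 - 3*p*y + y^2)/(-21*p^3 - 17*p^2*y + 5*p*y^2 + y^3)
(5) = (k + 4)/(k - 4)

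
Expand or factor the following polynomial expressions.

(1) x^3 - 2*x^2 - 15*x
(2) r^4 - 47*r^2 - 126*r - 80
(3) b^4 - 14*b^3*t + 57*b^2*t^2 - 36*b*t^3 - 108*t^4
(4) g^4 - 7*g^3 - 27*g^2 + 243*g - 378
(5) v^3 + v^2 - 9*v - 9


(1) = x*(x - 5)*(x + 3)
(2) = (r - 8)*(r + 1)*(r + 2)*(r + 5)
(3) = (b - 6*t)^2*(b - 3*t)*(b + t)
(4) = (g - 7)*(g - 3)^2*(g + 6)
(5) = (v - 3)*(v + 1)*(v + 3)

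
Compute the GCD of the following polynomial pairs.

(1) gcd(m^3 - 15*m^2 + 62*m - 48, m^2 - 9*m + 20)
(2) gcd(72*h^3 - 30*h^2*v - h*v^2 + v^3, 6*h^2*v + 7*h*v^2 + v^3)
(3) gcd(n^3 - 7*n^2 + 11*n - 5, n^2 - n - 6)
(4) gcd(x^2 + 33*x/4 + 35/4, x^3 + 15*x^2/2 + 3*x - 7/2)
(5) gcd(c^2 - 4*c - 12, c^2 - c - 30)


(1) = 1
(2) = 6*h + v
(3) = 1
(4) = x + 7
(5) = c - 6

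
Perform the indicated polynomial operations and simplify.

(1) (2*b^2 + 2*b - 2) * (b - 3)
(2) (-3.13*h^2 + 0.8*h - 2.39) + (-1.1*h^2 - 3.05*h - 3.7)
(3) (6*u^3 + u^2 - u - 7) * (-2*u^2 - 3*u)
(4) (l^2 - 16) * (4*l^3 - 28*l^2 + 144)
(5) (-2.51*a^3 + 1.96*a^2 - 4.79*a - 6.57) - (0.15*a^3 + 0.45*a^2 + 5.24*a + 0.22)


(1) = 2*b^3 - 4*b^2 - 8*b + 6
(2) = -4.23*h^2 - 2.25*h - 6.09
(3) = -12*u^5 - 20*u^4 - u^3 + 17*u^2 + 21*u
(4) = 4*l^5 - 28*l^4 - 64*l^3 + 592*l^2 - 2304
(5) = -2.66*a^3 + 1.51*a^2 - 10.03*a - 6.79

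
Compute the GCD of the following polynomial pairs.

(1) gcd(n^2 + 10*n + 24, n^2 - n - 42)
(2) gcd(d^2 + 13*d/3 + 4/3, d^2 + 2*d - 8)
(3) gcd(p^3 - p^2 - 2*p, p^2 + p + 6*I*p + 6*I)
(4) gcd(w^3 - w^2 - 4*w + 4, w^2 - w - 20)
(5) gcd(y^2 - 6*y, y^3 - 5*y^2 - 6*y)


(1) = gcd((n + 4)*(n + 6), (n - 7)*(n + 6)) = n + 6
(2) = gcd((d + 1/3)*(d + 4), (d - 2)*(d + 4)) = d + 4
(3) = gcd(p*(p - 2)*(p + 1), (p + 1)*(p + 6*I)) = p + 1
(4) = gcd((w - 2)*(w - 1)*(w + 2), (w - 5)*(w + 4)) = 1
(5) = gcd(y*(y - 6), y*(y - 6)*(y + 1)) = y^2 - 6*y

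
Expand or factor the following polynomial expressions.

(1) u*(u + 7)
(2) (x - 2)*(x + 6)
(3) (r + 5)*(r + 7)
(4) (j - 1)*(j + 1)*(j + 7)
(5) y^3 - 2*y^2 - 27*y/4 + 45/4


(1) = u^2 + 7*u
(2) = x^2 + 4*x - 12
(3) = r^2 + 12*r + 35
(4) = j^3 + 7*j^2 - j - 7
(5) = (y - 3)*(y - 3/2)*(y + 5/2)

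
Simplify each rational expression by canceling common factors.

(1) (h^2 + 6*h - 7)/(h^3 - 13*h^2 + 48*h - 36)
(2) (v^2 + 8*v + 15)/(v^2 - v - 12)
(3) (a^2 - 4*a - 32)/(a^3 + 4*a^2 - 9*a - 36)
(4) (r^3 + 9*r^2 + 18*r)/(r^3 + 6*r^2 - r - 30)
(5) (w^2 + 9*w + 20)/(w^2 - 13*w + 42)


(1) = (h + 7)/(h^2 - 12*h + 36)
(2) = (v + 5)/(v - 4)
(3) = (a - 8)/(a^2 - 9)
(4) = (r^2 + 6*r)/(r^2 + 3*r - 10)
(5) = (w^2 + 9*w + 20)/(w^2 - 13*w + 42)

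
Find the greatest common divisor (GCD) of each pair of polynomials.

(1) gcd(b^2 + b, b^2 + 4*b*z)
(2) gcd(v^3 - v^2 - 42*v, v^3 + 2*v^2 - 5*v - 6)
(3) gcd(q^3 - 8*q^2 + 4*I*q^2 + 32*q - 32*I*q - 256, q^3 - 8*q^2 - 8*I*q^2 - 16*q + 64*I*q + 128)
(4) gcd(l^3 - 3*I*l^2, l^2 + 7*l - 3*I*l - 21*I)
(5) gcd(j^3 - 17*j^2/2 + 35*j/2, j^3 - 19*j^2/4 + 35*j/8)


(1) = b
(2) = 1
(3) = q^2 + q*(-8 - 4*I) + 32*I
(4) = gcd(l^2*(l - 3*I), (l + 7)*(l - 3*I)) = l - 3*I
(5) = gcd(j*(j - 5)*(j - 7/2), j*(j - 7/2)*(j - 5/4)) = j^2 - 7*j/2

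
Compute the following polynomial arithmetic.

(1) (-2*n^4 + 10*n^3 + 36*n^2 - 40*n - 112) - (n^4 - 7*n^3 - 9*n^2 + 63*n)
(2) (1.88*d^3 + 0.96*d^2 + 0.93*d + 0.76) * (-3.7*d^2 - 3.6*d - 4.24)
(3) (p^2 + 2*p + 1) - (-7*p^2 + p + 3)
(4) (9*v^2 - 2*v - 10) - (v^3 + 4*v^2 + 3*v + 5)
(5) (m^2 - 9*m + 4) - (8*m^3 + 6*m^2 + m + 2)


(1) = -3*n^4 + 17*n^3 + 45*n^2 - 103*n - 112
(2) = -6.956*d^5 - 10.32*d^4 - 14.8682*d^3 - 10.2304*d^2 - 6.6792*d - 3.2224
(3) = 8*p^2 + p - 2
(4) = -v^3 + 5*v^2 - 5*v - 15
(5) = -8*m^3 - 5*m^2 - 10*m + 2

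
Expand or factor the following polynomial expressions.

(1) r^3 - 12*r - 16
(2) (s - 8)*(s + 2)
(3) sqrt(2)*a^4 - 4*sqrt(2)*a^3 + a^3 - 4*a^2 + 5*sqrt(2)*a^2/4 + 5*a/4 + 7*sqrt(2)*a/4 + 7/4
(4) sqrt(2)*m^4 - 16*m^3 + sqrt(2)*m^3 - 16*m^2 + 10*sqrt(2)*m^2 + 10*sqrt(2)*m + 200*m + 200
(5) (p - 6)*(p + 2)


(1) = (r - 4)*(r + 2)^2
(2) = s^2 - 6*s - 16
(3) = (a - 7/2)*(a - 1)*(a + 1/2)*(sqrt(2)*a + 1)
(4) = (m - 5*sqrt(2))^2*(m + 2*sqrt(2))*(sqrt(2)*m + sqrt(2))
(5) = p^2 - 4*p - 12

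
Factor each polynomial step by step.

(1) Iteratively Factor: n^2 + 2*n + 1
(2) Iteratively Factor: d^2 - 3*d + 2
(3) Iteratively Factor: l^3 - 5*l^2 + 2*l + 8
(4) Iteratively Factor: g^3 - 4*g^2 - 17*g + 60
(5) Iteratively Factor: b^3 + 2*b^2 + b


(1) = (n + 1)*(n + 1)
(2) = (d - 1)*(d - 2)
(3) = (l - 2)*(l^2 - 3*l - 4) = (l - 4)*(l - 2)*(l + 1)
(4) = (g + 4)*(g^2 - 8*g + 15) = (g - 5)*(g + 4)*(g - 3)
(5) = (b + 1)*(b^2 + b) = b*(b + 1)*(b + 1)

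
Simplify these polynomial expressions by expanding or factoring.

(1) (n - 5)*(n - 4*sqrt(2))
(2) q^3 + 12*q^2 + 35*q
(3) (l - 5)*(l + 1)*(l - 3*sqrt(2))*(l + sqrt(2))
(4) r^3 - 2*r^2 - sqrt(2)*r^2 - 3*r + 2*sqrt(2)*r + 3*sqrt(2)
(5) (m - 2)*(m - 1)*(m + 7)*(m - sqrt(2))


(1) = n^2 - 4*sqrt(2)*n - 5*n + 20*sqrt(2)
(2) = q*(q + 5)*(q + 7)
(3) = l^4 - 4*l^3 - 2*sqrt(2)*l^3 - 11*l^2 + 8*sqrt(2)*l^2 + 10*sqrt(2)*l + 24*l + 30
(4) = (r - 3)*(r + 1)*(r - sqrt(2))
(5) = m^4 - sqrt(2)*m^3 + 4*m^3 - 19*m^2 - 4*sqrt(2)*m^2 + 14*m + 19*sqrt(2)*m - 14*sqrt(2)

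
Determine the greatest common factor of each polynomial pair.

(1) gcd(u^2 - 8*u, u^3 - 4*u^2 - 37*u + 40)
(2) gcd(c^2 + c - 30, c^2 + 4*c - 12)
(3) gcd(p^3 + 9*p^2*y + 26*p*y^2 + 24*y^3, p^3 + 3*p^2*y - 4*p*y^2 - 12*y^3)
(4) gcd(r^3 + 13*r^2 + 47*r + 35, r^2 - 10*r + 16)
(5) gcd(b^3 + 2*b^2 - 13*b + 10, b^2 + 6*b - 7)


(1) = gcd(u*(u - 8), (u - 8)*(u - 1)*(u + 5)) = u - 8
(2) = gcd((c - 5)*(c + 6), (c - 2)*(c + 6)) = c + 6
(3) = gcd((p + 2*y)*(p + 3*y)*(p + 4*y), (p - 2*y)*(p + 2*y)*(p + 3*y)) = p^2 + 5*p*y + 6*y^2
(4) = 1
(5) = b - 1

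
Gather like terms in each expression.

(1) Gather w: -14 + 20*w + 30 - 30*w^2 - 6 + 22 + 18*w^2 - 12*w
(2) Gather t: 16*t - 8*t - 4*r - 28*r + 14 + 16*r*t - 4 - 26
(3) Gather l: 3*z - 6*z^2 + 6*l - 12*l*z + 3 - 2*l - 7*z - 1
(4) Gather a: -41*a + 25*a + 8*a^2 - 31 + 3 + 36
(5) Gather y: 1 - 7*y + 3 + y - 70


(1) = -12*w^2 + 8*w + 32
(2) = -32*r + t*(16*r + 8) - 16
(3) = l*(4 - 12*z) - 6*z^2 - 4*z + 2
(4) = 8*a^2 - 16*a + 8
(5) = -6*y - 66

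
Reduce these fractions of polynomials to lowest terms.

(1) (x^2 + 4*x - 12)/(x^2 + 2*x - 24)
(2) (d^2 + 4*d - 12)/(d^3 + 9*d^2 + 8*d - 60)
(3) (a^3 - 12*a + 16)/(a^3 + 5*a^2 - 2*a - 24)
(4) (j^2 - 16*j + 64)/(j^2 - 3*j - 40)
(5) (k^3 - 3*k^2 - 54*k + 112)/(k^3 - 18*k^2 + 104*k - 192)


(1) = (x - 2)/(x - 4)
(2) = 1/(d + 5)
(3) = (a - 2)/(a + 3)
(4) = (j - 8)/(j + 5)
(5) = (k^2 + 5*k - 14)/(k^2 - 10*k + 24)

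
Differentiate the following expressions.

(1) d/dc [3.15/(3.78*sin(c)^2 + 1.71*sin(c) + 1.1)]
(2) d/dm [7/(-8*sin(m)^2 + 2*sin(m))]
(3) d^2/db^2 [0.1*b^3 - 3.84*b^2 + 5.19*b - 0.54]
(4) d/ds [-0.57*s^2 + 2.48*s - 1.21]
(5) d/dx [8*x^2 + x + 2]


(1) = -(23.814*sin(c) + 5.3865)*cos(c)/(3.78*sin(c)^2 + 1.71*sin(c) + 1.1)^2
(2) = 7*(8/tan(m) - cos(m)/sin(m)^2)/(2*(4*sin(m) - 1)^2)
(3) = 0.6*b - 7.68
(4) = 2.48 - 1.14*s
(5) = 16*x + 1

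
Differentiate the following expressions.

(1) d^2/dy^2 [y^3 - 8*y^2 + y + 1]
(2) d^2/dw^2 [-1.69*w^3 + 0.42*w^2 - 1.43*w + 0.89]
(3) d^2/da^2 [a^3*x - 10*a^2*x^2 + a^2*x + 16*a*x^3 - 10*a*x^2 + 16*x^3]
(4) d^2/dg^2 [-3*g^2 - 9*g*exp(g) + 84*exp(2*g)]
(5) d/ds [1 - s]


(1) = 6*y - 16
(2) = 0.84 - 10.14*w
(3) = 2*x*(3*a - 10*x + 1)
(4) = -9*g*exp(g) + 336*exp(2*g) - 18*exp(g) - 6
(5) = -1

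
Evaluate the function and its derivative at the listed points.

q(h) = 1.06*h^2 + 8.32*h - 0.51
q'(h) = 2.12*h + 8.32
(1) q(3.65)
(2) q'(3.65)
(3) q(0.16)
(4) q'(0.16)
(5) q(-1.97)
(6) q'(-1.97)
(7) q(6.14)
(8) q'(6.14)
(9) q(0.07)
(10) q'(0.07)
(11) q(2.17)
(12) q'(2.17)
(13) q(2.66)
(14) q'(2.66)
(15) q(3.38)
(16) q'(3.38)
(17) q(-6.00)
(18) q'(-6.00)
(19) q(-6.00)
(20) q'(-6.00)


(1) = 43.98
(2) = 16.06
(3) = 0.85
(4) = 8.66
(5) = -12.79
(6) = 4.14
(7) = 90.54
(8) = 21.34
(9) = 0.08
(10) = 8.47
(11) = 22.54
(12) = 12.92
(13) = 29.12
(14) = 13.96
(15) = 39.72
(16) = 15.49
(17) = -12.27
(18) = -4.40
(19) = -12.27
(20) = -4.40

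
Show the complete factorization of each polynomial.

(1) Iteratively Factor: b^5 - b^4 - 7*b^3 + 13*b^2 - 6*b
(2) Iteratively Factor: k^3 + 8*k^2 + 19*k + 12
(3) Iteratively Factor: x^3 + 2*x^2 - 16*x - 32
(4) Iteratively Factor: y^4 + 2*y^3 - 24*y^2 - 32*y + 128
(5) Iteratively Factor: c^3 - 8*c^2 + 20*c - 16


(1) = (b - 2)*(b^4 + b^3 - 5*b^2 + 3*b) = (b - 2)*(b - 1)*(b^3 + 2*b^2 - 3*b) = (b - 2)*(b - 1)^2*(b^2 + 3*b) = (b - 2)*(b - 1)^2*(b + 3)*(b)
(2) = (k + 4)*(k^2 + 4*k + 3) = (k + 1)*(k + 4)*(k + 3)
(3) = (x - 4)*(x^2 + 6*x + 8) = (x - 4)*(x + 4)*(x + 2)
(4) = (y - 2)*(y^3 + 4*y^2 - 16*y - 64) = (y - 2)*(y + 4)*(y^2 - 16) = (y - 4)*(y - 2)*(y + 4)*(y + 4)
(5) = (c - 2)*(c^2 - 6*c + 8) = (c - 4)*(c - 2)*(c - 2)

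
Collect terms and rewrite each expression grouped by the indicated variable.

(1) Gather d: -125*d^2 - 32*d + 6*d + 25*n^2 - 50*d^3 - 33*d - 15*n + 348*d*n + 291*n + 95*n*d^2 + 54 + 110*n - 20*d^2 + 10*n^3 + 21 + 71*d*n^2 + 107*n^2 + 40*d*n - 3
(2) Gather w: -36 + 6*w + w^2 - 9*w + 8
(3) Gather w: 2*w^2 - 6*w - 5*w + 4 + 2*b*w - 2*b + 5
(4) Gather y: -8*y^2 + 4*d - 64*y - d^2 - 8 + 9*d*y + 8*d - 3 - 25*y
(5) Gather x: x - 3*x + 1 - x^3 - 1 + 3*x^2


(1) = -50*d^3 + d^2*(95*n - 145) + d*(71*n^2 + 388*n - 59) + 10*n^3 + 132*n^2 + 386*n + 72
(2) = w^2 - 3*w - 28
(3) = -2*b + 2*w^2 + w*(2*b - 11) + 9
(4) = -d^2 + 12*d - 8*y^2 + y*(9*d - 89) - 11
(5) = -x^3 + 3*x^2 - 2*x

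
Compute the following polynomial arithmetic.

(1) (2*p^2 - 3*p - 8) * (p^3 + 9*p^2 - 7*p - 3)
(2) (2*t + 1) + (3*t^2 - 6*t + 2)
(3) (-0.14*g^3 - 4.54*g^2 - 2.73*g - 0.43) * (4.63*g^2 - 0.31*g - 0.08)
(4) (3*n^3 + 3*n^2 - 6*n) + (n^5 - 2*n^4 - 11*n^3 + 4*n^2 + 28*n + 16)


(1) = 2*p^5 + 15*p^4 - 49*p^3 - 57*p^2 + 65*p + 24
(2) = 3*t^2 - 4*t + 3
(3) = -0.6482*g^5 - 20.9768*g^4 - 11.2213*g^3 - 0.7814*g^2 + 0.3517*g + 0.0344
(4) = n^5 - 2*n^4 - 8*n^3 + 7*n^2 + 22*n + 16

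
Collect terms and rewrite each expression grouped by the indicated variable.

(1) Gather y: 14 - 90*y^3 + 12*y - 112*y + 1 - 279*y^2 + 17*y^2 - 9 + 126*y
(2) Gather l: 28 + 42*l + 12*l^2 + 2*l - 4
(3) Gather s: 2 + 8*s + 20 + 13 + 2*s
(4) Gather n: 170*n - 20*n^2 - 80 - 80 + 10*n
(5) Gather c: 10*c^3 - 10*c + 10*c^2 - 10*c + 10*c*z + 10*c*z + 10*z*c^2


(1) = -90*y^3 - 262*y^2 + 26*y + 6
(2) = 12*l^2 + 44*l + 24
(3) = 10*s + 35
(4) = -20*n^2 + 180*n - 160
(5) = 10*c^3 + c^2*(10*z + 10) + c*(20*z - 20)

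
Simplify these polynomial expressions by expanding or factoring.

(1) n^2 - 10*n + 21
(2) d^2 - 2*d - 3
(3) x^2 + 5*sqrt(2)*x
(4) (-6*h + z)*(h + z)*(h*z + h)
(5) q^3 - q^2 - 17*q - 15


(1) = (n - 7)*(n - 3)
(2) = (d - 3)*(d + 1)
(3) = x*(x + 5*sqrt(2))
(4) = -6*h^3*z - 6*h^3 - 5*h^2*z^2 - 5*h^2*z + h*z^3 + h*z^2
(5) = (q - 5)*(q + 1)*(q + 3)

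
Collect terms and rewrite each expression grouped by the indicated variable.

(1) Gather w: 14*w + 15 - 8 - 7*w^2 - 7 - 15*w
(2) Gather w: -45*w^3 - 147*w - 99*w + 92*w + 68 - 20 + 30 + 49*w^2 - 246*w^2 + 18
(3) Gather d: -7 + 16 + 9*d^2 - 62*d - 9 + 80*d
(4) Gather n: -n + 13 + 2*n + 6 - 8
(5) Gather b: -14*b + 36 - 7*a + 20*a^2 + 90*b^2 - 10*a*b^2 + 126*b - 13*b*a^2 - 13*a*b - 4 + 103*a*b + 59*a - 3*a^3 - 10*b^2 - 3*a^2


(1) = -7*w^2 - w
(2) = -45*w^3 - 197*w^2 - 154*w + 96
(3) = 9*d^2 + 18*d
(4) = n + 11
(5) = -3*a^3 + 17*a^2 + 52*a + b^2*(80 - 10*a) + b*(-13*a^2 + 90*a + 112) + 32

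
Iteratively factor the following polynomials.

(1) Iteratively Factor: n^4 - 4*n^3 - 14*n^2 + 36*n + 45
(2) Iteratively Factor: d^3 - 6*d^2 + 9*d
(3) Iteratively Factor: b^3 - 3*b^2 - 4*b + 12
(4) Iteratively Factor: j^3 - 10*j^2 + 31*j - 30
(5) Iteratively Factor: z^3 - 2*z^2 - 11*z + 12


(1) = (n + 1)*(n^3 - 5*n^2 - 9*n + 45) = (n - 5)*(n + 1)*(n^2 - 9) = (n - 5)*(n - 3)*(n + 1)*(n + 3)
(2) = (d - 3)*(d^2 - 3*d) = (d - 3)^2*(d)
(3) = (b - 2)*(b^2 - b - 6) = (b - 2)*(b + 2)*(b - 3)
(4) = (j - 2)*(j^2 - 8*j + 15) = (j - 5)*(j - 2)*(j - 3)
(5) = (z - 1)*(z^2 - z - 12) = (z - 1)*(z + 3)*(z - 4)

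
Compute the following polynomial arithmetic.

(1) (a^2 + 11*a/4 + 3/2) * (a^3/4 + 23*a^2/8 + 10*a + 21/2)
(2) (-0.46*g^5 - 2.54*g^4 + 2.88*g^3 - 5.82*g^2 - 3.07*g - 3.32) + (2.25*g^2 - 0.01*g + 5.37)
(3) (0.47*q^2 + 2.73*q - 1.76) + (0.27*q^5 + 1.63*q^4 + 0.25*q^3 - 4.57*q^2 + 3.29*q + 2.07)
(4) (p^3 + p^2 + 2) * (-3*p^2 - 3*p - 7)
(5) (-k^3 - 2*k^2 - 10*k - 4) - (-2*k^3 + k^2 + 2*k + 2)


(1) = a^5/4 + 57*a^4/16 + 585*a^3/32 + 677*a^2/16 + 351*a/8 + 63/4
(2) = -0.46*g^5 - 2.54*g^4 + 2.88*g^3 - 3.57*g^2 - 3.08*g + 2.05
(3) = 0.27*q^5 + 1.63*q^4 + 0.25*q^3 - 4.1*q^2 + 6.02*q + 0.31
(4) = -3*p^5 - 6*p^4 - 10*p^3 - 13*p^2 - 6*p - 14
(5) = k^3 - 3*k^2 - 12*k - 6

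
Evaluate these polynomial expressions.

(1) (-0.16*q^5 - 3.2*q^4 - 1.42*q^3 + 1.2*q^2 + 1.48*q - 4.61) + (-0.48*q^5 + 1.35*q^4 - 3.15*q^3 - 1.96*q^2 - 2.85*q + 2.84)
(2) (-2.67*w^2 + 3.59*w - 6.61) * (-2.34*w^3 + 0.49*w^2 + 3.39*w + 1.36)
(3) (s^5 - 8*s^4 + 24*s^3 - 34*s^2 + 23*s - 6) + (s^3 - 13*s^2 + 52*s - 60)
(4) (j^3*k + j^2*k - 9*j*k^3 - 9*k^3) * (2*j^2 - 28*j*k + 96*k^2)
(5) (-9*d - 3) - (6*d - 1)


(1) = -0.64*q^5 - 1.85*q^4 - 4.57*q^3 - 0.76*q^2 - 1.37*q - 1.77
(2) = 6.2478*w^5 - 9.7089*w^4 + 8.1752*w^3 + 5.3*w^2 - 17.5255*w - 8.9896
(3) = s^5 - 8*s^4 + 25*s^3 - 47*s^2 + 75*s - 66
(4) = 2*j^5*k - 28*j^4*k^2 + 2*j^4*k + 78*j^3*k^3 - 28*j^3*k^2 + 252*j^2*k^4 + 78*j^2*k^3 - 864*j*k^5 + 252*j*k^4 - 864*k^5
(5) = -15*d - 2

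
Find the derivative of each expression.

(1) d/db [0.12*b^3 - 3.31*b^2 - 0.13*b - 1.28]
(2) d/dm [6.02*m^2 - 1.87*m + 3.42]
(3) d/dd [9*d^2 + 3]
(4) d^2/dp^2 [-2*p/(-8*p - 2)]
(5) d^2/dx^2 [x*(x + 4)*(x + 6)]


(1) = 0.36*b^2 - 6.62*b - 0.13
(2) = 12.04*m - 1.87
(3) = 18*d
(4) = -8/(4*p + 1)^3
(5) = 6*x + 20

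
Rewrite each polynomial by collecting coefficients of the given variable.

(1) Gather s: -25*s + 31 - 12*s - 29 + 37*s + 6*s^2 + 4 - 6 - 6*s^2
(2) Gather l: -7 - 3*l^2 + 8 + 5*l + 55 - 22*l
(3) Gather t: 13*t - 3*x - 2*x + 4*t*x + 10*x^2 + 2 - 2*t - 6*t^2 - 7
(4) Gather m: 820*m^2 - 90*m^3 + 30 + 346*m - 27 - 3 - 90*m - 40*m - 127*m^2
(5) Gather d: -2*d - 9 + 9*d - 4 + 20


(1) = 0
(2) = -3*l^2 - 17*l + 56
(3) = -6*t^2 + t*(4*x + 11) + 10*x^2 - 5*x - 5
(4) = -90*m^3 + 693*m^2 + 216*m
(5) = 7*d + 7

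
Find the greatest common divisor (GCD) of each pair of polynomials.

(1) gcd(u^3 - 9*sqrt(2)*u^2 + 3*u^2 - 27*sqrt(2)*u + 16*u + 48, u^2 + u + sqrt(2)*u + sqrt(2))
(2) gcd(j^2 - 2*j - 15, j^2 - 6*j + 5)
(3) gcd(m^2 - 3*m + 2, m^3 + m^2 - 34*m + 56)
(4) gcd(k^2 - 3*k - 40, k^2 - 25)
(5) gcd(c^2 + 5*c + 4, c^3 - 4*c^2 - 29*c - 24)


(1) = gcd((u + 3)*(u - 8*sqrt(2))*(u - sqrt(2)), (u + 1)*(u + sqrt(2))) = 1
(2) = j - 5
(3) = gcd((m - 2)*(m - 1), (m - 4)*(m - 2)*(m + 7)) = m - 2
(4) = gcd((k - 8)*(k + 5), (k - 5)*(k + 5)) = k + 5
(5) = gcd((c + 1)*(c + 4), (c - 8)*(c + 1)*(c + 3)) = c + 1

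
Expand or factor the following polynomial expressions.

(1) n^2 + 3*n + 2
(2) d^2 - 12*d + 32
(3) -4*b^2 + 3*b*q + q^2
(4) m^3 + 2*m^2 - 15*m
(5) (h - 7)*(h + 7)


(1) = (n + 1)*(n + 2)
(2) = (d - 8)*(d - 4)
(3) = (-b + q)*(4*b + q)
(4) = m*(m - 3)*(m + 5)
(5) = h^2 - 49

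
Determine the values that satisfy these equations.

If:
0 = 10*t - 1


Then:
t = 1/10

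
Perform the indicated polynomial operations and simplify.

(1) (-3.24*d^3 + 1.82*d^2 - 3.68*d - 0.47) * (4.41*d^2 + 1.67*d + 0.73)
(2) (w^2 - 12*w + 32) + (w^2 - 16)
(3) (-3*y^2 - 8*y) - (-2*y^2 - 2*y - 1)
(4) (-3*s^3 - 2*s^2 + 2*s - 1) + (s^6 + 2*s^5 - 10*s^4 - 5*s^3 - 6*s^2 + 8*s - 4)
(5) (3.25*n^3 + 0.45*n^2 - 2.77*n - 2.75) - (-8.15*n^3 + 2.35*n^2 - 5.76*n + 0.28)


(1) = -14.2884*d^5 + 2.6154*d^4 - 15.5546*d^3 - 6.8897*d^2 - 3.4713*d - 0.3431
(2) = 2*w^2 - 12*w + 16
(3) = -y^2 - 6*y + 1
(4) = s^6 + 2*s^5 - 10*s^4 - 8*s^3 - 8*s^2 + 10*s - 5
(5) = 11.4*n^3 - 1.9*n^2 + 2.99*n - 3.03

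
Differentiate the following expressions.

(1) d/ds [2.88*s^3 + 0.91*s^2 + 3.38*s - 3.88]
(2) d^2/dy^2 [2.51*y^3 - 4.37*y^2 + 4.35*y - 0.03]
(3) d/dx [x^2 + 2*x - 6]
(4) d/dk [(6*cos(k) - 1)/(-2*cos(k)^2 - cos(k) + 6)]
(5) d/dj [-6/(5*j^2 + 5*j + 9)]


(1) = 8.64*s^2 + 1.82*s + 3.38
(2) = 15.06*y - 8.74
(3) = 2*x + 2
(4) = (12*sin(k)^2 + 4*cos(k) - 47)*sin(k)/(cos(k) + cos(2*k) - 5)^2
(5) = 30*(2*j + 1)/(5*j^2 + 5*j + 9)^2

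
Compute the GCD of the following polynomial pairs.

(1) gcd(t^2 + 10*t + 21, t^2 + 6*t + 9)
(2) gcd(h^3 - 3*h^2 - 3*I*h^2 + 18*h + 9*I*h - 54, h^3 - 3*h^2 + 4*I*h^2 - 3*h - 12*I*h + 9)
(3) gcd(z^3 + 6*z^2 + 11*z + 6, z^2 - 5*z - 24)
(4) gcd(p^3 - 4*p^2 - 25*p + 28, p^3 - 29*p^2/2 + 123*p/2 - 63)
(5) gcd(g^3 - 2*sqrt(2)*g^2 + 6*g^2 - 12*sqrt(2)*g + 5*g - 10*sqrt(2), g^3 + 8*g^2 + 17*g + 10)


(1) = gcd((t + 3)*(t + 7), (t + 3)^2) = t + 3
(2) = h^2 + h*(-3 + 3*I) - 9*I
(3) = gcd((z + 1)*(z + 2)*(z + 3), (z - 8)*(z + 3)) = z + 3
(4) = p - 7
(5) = gcd((g + 1)*(g + 5)*(g - 2*sqrt(2)), (g + 1)*(g + 2)*(g + 5)) = g^2 + 6*g + 5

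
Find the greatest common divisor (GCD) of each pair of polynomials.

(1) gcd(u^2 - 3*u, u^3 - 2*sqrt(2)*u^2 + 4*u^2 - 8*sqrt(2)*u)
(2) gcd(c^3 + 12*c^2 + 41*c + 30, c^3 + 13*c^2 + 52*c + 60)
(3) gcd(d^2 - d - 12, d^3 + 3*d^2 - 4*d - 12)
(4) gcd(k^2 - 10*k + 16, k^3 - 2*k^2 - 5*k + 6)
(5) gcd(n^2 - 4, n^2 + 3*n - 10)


(1) = u
(2) = c^2 + 11*c + 30
(3) = d + 3
(4) = gcd((k - 8)*(k - 2), (k - 3)*(k - 1)*(k + 2)) = 1
(5) = n - 2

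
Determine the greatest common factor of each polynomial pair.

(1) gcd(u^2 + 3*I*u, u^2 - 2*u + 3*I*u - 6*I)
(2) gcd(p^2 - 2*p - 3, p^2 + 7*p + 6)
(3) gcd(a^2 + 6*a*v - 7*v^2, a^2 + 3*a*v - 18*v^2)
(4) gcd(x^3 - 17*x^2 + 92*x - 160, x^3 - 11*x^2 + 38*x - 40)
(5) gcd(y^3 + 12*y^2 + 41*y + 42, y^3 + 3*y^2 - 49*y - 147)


(1) = u + 3*I
(2) = p + 1
(3) = 1
(4) = gcd((x - 8)*(x - 5)*(x - 4), (x - 5)*(x - 4)*(x - 2)) = x^2 - 9*x + 20
(5) = y^2 + 10*y + 21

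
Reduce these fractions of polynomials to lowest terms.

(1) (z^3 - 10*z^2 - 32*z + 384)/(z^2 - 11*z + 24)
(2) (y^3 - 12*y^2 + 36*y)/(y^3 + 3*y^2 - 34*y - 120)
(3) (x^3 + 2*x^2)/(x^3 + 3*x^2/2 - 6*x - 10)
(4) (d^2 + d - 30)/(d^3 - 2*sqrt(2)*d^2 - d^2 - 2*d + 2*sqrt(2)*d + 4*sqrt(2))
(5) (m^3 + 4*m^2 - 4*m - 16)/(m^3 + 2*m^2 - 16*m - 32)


(1) = (z^2 - 2*z - 48)/(z - 3)
(2) = (y^2 - 6*y)/(y^2 + 9*y + 20)
(3) = 2*x^2/(2*x^2 - x - 10)
(4) = (d^2 + d - 30)/(d^3 + d^2*(-2*sqrt(2) - 1) + d*(-2 + 2*sqrt(2)) + 4*sqrt(2))
(5) = (m - 2)/(m - 4)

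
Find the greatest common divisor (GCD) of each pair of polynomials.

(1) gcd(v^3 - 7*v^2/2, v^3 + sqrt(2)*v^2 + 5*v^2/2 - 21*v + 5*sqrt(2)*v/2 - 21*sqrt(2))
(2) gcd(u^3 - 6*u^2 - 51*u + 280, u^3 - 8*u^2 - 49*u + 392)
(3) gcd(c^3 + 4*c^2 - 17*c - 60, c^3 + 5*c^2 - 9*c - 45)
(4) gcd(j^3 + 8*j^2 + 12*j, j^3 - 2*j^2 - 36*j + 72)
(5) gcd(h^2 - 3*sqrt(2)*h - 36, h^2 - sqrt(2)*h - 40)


(1) = gcd(v^2*(v - 7/2), (v - 7/2)*(v + 6)*(v + sqrt(2))) = v - 7/2
(2) = gcd((u - 8)*(u - 5)*(u + 7), (u - 8)*(u - 7)*(u + 7)) = u^2 - u - 56
(3) = gcd((c - 4)*(c + 3)*(c + 5), (c - 3)*(c + 3)*(c + 5)) = c^2 + 8*c + 15
(4) = gcd(j*(j + 2)*(j + 6), (j - 6)*(j - 2)*(j + 6)) = j + 6
(5) = 1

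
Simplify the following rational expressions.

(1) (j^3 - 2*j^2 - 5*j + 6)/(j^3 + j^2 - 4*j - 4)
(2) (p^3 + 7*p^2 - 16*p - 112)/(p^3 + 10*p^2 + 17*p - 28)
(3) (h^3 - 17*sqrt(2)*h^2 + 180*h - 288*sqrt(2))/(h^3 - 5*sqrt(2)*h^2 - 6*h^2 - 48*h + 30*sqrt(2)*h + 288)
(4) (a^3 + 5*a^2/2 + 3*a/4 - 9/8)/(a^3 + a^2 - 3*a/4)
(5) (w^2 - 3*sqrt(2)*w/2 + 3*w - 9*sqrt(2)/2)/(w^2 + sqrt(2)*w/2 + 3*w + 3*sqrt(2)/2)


(1) = (j^2 - 4*j + 3)/(j^2 - j - 2)
(2) = (p - 4)/(p - 1)
(3) = (h^2 - 9*sqrt(2)*h + 36)/(h^2 + h*(-6 + 3*sqrt(2)) - 18*sqrt(2))
(4) = (2*a + 3)/(2*a)
(5) = (4*w - 6*sqrt(2))/(4*w + 2*sqrt(2))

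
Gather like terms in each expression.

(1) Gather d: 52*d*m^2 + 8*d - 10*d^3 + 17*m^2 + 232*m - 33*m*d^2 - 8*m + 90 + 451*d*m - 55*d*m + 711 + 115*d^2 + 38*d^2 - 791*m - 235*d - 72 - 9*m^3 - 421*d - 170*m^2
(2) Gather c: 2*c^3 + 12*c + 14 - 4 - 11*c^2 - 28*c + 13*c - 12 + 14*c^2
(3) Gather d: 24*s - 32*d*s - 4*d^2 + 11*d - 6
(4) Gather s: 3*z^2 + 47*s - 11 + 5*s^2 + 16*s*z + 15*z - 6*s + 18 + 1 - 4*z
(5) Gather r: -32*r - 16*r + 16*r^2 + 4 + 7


(1) = -10*d^3 + d^2*(153 - 33*m) + d*(52*m^2 + 396*m - 648) - 9*m^3 - 153*m^2 - 567*m + 729
(2) = 2*c^3 + 3*c^2 - 3*c - 2
(3) = -4*d^2 + d*(11 - 32*s) + 24*s - 6
(4) = 5*s^2 + s*(16*z + 41) + 3*z^2 + 11*z + 8
(5) = 16*r^2 - 48*r + 11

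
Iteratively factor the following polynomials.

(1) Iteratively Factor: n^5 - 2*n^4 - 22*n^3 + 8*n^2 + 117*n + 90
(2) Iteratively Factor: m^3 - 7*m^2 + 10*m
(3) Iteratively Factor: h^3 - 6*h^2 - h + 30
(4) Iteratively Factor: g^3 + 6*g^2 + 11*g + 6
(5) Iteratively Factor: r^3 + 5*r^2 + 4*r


(1) = (n + 3)*(n^4 - 5*n^3 - 7*n^2 + 29*n + 30) = (n + 2)*(n + 3)*(n^3 - 7*n^2 + 7*n + 15) = (n - 3)*(n + 2)*(n + 3)*(n^2 - 4*n - 5) = (n - 3)*(n + 1)*(n + 2)*(n + 3)*(n - 5)
(2) = (m - 5)*(m^2 - 2*m) = (m - 5)*(m - 2)*(m)
(3) = (h - 5)*(h^2 - h - 6) = (h - 5)*(h - 3)*(h + 2)
(4) = (g + 3)*(g^2 + 3*g + 2) = (g + 2)*(g + 3)*(g + 1)
(5) = (r + 4)*(r^2 + r) = r*(r + 4)*(r + 1)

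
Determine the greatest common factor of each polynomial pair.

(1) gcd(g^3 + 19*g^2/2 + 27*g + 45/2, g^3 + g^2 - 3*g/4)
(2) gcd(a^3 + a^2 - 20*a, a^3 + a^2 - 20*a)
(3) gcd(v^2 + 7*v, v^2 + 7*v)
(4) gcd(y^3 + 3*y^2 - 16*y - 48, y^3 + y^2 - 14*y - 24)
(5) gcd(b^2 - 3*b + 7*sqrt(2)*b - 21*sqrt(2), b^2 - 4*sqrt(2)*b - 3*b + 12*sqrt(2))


(1) = g + 3/2
(2) = gcd(a*(a - 4)*(a + 5), a*(a - 4)*(a + 5)) = a^3 + a^2 - 20*a
(3) = gcd(v*(v + 7), v*(v + 7)) = v^2 + 7*v
(4) = gcd((y - 4)*(y + 3)*(y + 4), (y - 4)*(y + 2)*(y + 3)) = y^2 - y - 12
(5) = gcd((b - 3)*(b + 7*sqrt(2)), (b - 3)*(b - 4*sqrt(2))) = b - 3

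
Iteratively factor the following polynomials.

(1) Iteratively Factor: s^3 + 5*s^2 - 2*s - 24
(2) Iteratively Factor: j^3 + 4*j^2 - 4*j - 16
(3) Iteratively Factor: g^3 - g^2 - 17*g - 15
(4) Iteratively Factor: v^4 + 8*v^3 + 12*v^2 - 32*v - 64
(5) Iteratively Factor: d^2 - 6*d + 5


(1) = (s + 4)*(s^2 + s - 6) = (s - 2)*(s + 4)*(s + 3)
(2) = (j - 2)*(j^2 + 6*j + 8) = (j - 2)*(j + 2)*(j + 4)
(3) = (g - 5)*(g^2 + 4*g + 3) = (g - 5)*(g + 1)*(g + 3)
(4) = (v - 2)*(v^3 + 10*v^2 + 32*v + 32) = (v - 2)*(v + 4)*(v^2 + 6*v + 8) = (v - 2)*(v + 2)*(v + 4)*(v + 4)
(5) = (d - 5)*(d - 1)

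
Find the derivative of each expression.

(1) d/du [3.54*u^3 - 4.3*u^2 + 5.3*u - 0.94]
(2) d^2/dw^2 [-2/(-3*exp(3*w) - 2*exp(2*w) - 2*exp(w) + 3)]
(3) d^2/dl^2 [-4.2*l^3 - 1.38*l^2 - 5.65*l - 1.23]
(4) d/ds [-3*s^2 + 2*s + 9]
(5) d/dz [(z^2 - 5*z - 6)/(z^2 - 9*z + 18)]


(1) = 10.62*u^2 - 8.6*u + 5.3
(2) = 2*(2*(9*exp(2*w) + 4*exp(w) + 2)^2*exp(w) - (27*exp(2*w) + 8*exp(w) + 2)*(3*exp(3*w) + 2*exp(2*w) + 2*exp(w) - 3))*exp(w)/(3*exp(3*w) + 2*exp(2*w) + 2*exp(w) - 3)^3
(3) = -25.2*l - 2.76
(4) = 2 - 6*s
(5) = -4/(z^2 - 6*z + 9)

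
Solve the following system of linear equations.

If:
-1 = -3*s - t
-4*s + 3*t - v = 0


Then:
s = 3/13 - v/13
t = 3*v/13 + 4/13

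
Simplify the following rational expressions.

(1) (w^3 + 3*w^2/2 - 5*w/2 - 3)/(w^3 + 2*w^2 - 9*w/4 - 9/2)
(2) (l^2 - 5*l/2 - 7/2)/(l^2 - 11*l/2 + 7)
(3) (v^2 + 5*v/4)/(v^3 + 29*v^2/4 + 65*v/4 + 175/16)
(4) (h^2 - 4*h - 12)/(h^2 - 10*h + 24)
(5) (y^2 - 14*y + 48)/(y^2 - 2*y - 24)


(1) = (2*w + 2)/(2*w + 3)
(2) = (l + 1)/(l - 2)
(3) = 4*v/(4*v^2 + 24*v + 35)
(4) = (h + 2)/(h - 4)
(5) = (y - 8)/(y + 4)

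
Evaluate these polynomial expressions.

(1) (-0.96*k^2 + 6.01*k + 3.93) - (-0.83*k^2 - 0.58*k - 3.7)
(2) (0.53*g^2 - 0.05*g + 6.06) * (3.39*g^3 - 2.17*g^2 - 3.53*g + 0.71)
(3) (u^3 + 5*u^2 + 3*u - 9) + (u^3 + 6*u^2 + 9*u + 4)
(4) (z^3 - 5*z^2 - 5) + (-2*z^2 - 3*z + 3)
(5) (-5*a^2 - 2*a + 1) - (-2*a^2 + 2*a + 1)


(1) = -0.13*k^2 + 6.59*k + 7.63
(2) = 1.7967*g^5 - 1.3196*g^4 + 18.781*g^3 - 12.5974*g^2 - 21.4273*g + 4.3026
(3) = 2*u^3 + 11*u^2 + 12*u - 5
(4) = z^3 - 7*z^2 - 3*z - 2
(5) = -3*a^2 - 4*a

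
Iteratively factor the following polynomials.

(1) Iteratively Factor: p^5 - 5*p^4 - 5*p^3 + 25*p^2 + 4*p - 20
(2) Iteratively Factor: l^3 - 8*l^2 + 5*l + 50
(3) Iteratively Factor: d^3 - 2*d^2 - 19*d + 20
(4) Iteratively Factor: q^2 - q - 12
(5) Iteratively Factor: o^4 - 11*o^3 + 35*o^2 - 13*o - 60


(1) = (p + 2)*(p^4 - 7*p^3 + 9*p^2 + 7*p - 10) = (p - 2)*(p + 2)*(p^3 - 5*p^2 - p + 5) = (p - 2)*(p + 1)*(p + 2)*(p^2 - 6*p + 5) = (p - 5)*(p - 2)*(p + 1)*(p + 2)*(p - 1)
(2) = (l - 5)*(l^2 - 3*l - 10) = (l - 5)^2*(l + 2)
(3) = (d - 1)*(d^2 - d - 20) = (d - 5)*(d - 1)*(d + 4)
(4) = (q - 4)*(q + 3)
(5) = (o - 5)*(o^3 - 6*o^2 + 5*o + 12) = (o - 5)*(o - 3)*(o^2 - 3*o - 4) = (o - 5)*(o - 3)*(o + 1)*(o - 4)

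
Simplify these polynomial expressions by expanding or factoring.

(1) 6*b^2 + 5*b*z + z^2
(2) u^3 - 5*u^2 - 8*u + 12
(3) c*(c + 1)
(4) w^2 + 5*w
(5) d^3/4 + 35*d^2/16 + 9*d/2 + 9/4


(1) = (2*b + z)*(3*b + z)
(2) = (u - 6)*(u - 1)*(u + 2)
(3) = c^2 + c
(4) = w*(w + 5)
(5) = (d/4 + 1/2)*(d + 3/4)*(d + 6)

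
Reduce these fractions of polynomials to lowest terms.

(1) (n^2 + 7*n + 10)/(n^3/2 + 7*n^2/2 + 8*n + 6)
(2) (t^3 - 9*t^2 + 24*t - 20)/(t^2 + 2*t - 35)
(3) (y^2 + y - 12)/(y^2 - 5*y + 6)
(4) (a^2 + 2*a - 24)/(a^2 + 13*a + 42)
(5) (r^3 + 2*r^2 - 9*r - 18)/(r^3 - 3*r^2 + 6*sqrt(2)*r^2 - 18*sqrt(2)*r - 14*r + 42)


(1) = (2*n + 10)/(n^2 + 5*n + 6)
(2) = (t^2 - 4*t + 4)/(t + 7)
(3) = (y + 4)/(y - 2)
(4) = (a - 4)/(a + 7)
(5) = (r^2 + 5*r + 6)/(r^2 + 6*sqrt(2)*r - 14)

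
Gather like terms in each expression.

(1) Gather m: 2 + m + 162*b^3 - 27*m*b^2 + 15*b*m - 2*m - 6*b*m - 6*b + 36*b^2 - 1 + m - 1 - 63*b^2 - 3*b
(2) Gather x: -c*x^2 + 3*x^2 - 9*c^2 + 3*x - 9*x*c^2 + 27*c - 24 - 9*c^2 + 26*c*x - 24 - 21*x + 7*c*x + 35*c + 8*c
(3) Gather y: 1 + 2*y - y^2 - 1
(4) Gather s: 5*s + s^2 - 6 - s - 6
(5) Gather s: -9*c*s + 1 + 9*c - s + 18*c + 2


(1) = 162*b^3 - 27*b^2 - 9*b + m*(-27*b^2 + 9*b)
(2) = -18*c^2 + 70*c + x^2*(3 - c) + x*(-9*c^2 + 33*c - 18) - 48
(3) = -y^2 + 2*y
(4) = s^2 + 4*s - 12
(5) = 27*c + s*(-9*c - 1) + 3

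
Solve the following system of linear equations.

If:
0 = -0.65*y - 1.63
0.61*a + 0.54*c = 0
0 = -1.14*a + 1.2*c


Then:
a = 0.00
c = 0.00
y = -2.51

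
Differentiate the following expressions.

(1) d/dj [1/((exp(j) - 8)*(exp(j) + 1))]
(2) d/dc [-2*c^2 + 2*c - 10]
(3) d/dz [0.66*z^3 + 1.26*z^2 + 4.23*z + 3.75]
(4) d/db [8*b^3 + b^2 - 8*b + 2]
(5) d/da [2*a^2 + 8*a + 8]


(1) = (7 - 2*exp(j))*exp(j)/(exp(4*j) - 14*exp(3*j) + 33*exp(2*j) + 112*exp(j) + 64)
(2) = 2 - 4*c
(3) = 1.98*z^2 + 2.52*z + 4.23
(4) = 24*b^2 + 2*b - 8
(5) = 4*a + 8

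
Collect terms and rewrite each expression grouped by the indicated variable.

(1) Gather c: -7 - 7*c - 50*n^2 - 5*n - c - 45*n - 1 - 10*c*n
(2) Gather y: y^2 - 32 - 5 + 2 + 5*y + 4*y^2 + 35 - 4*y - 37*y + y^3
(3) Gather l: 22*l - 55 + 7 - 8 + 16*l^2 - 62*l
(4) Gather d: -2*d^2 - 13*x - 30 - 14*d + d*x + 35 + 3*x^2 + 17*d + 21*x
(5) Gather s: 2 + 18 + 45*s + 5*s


(1) = c*(-10*n - 8) - 50*n^2 - 50*n - 8
(2) = y^3 + 5*y^2 - 36*y
(3) = 16*l^2 - 40*l - 56
(4) = -2*d^2 + d*(x + 3) + 3*x^2 + 8*x + 5
(5) = 50*s + 20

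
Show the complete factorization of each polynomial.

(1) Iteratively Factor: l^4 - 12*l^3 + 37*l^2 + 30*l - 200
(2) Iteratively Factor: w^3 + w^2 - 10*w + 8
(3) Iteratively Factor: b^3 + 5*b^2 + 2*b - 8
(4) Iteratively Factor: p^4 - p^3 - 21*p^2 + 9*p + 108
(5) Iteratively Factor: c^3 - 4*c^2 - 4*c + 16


(1) = (l - 4)*(l^3 - 8*l^2 + 5*l + 50) = (l - 4)*(l + 2)*(l^2 - 10*l + 25) = (l - 5)*(l - 4)*(l + 2)*(l - 5)
(2) = (w + 4)*(w^2 - 3*w + 2) = (w - 1)*(w + 4)*(w - 2)
(3) = (b + 2)*(b^2 + 3*b - 4) = (b - 1)*(b + 2)*(b + 4)
(4) = (p - 4)*(p^3 + 3*p^2 - 9*p - 27) = (p - 4)*(p - 3)*(p^2 + 6*p + 9) = (p - 4)*(p - 3)*(p + 3)*(p + 3)
(5) = (c - 4)*(c^2 - 4) = (c - 4)*(c + 2)*(c - 2)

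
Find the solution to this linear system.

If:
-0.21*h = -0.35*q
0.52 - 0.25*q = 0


Then:
h = 3.47
q = 2.08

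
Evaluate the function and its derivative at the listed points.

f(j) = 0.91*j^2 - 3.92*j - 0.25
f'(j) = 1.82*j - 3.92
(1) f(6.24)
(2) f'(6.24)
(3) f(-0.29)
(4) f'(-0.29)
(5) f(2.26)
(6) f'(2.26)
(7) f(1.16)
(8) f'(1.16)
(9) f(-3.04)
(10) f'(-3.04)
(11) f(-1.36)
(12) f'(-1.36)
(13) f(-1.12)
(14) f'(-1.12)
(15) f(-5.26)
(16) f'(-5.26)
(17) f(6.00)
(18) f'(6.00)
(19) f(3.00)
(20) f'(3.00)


(1) = 10.72
(2) = 7.44
(3) = 0.96
(4) = -4.45
(5) = -4.46
(6) = 0.19
(7) = -3.57
(8) = -1.81
(9) = 20.08
(10) = -9.45
(11) = 6.76
(12) = -6.40
(13) = 5.28
(14) = -5.96
(15) = 45.55
(16) = -13.49
(17) = 8.99
(18) = 7.00
(19) = -3.82
(20) = 1.54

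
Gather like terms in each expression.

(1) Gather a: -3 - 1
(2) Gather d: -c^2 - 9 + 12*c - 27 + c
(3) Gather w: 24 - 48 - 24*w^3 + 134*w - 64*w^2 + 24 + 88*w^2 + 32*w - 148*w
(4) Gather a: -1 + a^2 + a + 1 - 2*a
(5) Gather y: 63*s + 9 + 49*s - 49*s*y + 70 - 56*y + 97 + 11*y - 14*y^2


(1) = -4
(2) = -c^2 + 13*c - 36
(3) = -24*w^3 + 24*w^2 + 18*w
(4) = a^2 - a
(5) = 112*s - 14*y^2 + y*(-49*s - 45) + 176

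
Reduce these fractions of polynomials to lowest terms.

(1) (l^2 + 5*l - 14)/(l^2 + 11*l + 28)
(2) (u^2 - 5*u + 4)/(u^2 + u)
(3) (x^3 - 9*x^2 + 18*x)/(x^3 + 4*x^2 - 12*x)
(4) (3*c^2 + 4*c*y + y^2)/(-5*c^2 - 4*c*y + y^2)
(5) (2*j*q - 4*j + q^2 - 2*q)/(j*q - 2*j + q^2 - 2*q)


(1) = (l - 2)/(l + 4)
(2) = (u^2 - 5*u + 4)/(u^2 + u)
(3) = (x^2 - 9*x + 18)/(x^2 + 4*x - 12)
(4) = (3*c + y)/(-5*c + y)
(5) = (2*j + q)/(j + q)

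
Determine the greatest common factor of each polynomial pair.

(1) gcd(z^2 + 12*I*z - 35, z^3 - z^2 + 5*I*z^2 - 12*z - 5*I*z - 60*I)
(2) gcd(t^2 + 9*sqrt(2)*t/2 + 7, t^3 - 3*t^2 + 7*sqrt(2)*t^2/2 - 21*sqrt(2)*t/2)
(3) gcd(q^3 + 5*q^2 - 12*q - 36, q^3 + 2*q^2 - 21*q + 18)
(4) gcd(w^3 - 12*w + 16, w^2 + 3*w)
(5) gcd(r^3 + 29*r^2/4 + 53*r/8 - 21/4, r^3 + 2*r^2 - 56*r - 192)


(1) = z + 5*I
(2) = gcd((t + sqrt(2))*(t + 7*sqrt(2)/2), t*(t - 3)*(t + 7*sqrt(2)/2)) = t + 7*sqrt(2)/2
(3) = q^2 + 3*q - 18
(4) = 1
(5) = r + 6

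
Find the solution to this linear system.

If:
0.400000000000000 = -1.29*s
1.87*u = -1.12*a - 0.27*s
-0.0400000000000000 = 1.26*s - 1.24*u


Then:
a = 0.55
s = -0.31
u = -0.28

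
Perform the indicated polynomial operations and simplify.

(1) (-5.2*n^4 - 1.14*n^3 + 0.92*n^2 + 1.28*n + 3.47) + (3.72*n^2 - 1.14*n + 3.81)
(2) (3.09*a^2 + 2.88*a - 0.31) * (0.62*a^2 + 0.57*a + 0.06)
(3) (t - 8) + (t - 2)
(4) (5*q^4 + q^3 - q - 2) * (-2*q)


(1) = -5.2*n^4 - 1.14*n^3 + 4.64*n^2 + 0.14*n + 7.28
(2) = 1.9158*a^4 + 3.5469*a^3 + 1.6348*a^2 - 0.0039*a - 0.0186
(3) = 2*t - 10
(4) = -10*q^5 - 2*q^4 + 2*q^2 + 4*q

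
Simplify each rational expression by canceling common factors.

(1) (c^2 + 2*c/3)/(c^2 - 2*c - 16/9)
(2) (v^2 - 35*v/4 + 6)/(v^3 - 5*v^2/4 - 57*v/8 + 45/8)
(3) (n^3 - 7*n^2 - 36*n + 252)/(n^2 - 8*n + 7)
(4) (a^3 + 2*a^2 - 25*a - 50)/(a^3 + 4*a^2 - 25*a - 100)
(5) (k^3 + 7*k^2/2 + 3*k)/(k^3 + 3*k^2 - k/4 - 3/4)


(1) = 3*c/(3*c - 8)
(2) = (2*v - 16)/(2*v^2 - v - 15)
(3) = (n^2 - 36)/(n - 1)
(4) = (a + 2)/(a + 4)
(5) = (4*k^3 + 14*k^2 + 12*k)/(4*k^3 + 12*k^2 - k - 3)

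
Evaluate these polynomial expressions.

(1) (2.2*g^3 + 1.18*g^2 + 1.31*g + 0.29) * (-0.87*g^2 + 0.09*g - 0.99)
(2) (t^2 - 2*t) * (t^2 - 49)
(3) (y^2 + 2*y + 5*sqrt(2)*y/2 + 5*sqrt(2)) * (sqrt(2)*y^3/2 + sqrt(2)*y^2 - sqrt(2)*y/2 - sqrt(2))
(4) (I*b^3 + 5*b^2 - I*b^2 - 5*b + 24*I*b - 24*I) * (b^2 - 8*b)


(1) = -1.914*g^5 - 0.8286*g^4 - 3.2115*g^3 - 1.3026*g^2 - 1.2708*g - 0.2871
(2) = t^4 - 2*t^3 - 49*t^2 + 98*t
(3) = sqrt(2)*y^5/2 + 5*y^4/2 + 2*sqrt(2)*y^4 + 3*sqrt(2)*y^3/2 + 10*y^3 - 2*sqrt(2)*y^2 + 15*y^2/2 - 10*y - 2*sqrt(2)*y - 10
(4) = I*b^5 + 5*b^4 - 9*I*b^4 - 45*b^3 + 32*I*b^3 + 40*b^2 - 216*I*b^2 + 192*I*b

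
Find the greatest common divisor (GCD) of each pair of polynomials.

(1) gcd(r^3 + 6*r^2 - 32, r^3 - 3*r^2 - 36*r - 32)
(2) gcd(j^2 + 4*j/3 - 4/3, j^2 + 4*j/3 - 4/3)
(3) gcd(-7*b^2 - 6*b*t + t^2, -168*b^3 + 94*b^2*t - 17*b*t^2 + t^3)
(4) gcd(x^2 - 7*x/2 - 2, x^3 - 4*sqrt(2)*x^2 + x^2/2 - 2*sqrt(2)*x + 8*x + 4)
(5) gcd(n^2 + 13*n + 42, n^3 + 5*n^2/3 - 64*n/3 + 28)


(1) = gcd((r - 2)*(r + 4)^2, (r - 8)*(r + 1)*(r + 4)) = r + 4
(2) = gcd((j - 2/3)*(j + 2), (j - 2/3)*(j + 2)) = j^2 + 4*j/3 - 4/3
(3) = gcd((-7*b + t)*(b + t), (-7*b + t)*(-6*b + t)*(-4*b + t)) = -7*b + t
(4) = x + 1/2
(5) = n + 6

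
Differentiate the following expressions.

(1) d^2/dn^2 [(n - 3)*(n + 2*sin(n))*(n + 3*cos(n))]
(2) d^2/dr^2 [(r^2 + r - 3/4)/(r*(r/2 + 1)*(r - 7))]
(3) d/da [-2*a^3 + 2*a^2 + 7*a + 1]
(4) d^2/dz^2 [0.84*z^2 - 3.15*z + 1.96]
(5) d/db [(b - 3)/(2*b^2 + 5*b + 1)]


(1) = -2*n^2*sin(n) - 3*n^2*cos(n) - 6*n*sin(n) - 12*n*sin(2*n) + 17*n*cos(n) + 6*n + 22*sin(n) + 36*sin(2*n) - 6*cos(n) + 12*cos(2*n) - 6
(2) = (4*r^6 + 12*r^5 + 90*r^4 - 4*r^3 - 99*r^2 - 630*r - 588)/(r^3*(r^6 - 15*r^5 + 33*r^4 + 295*r^3 - 462*r^2 - 2940*r - 2744))
(3) = -6*a^2 + 4*a + 7
(4) = 1.68000000000000
(5) = (2*b^2 + 5*b - (b - 3)*(4*b + 5) + 1)/(2*b^2 + 5*b + 1)^2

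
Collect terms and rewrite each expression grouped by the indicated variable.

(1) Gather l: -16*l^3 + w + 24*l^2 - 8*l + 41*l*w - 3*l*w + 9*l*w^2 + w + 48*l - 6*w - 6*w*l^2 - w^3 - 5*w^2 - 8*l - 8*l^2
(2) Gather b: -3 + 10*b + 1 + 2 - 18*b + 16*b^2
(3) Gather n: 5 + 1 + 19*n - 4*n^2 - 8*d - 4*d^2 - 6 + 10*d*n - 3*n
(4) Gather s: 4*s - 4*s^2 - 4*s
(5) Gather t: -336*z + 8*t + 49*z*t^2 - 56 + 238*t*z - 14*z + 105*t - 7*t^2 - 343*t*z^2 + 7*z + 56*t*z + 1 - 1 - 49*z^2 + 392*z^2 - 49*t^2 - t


(1) = -16*l^3 + l^2*(16 - 6*w) + l*(9*w^2 + 38*w + 32) - w^3 - 5*w^2 - 4*w
(2) = 16*b^2 - 8*b
(3) = -4*d^2 - 8*d - 4*n^2 + n*(10*d + 16)
(4) = -4*s^2
(5) = t^2*(49*z - 56) + t*(-343*z^2 + 294*z + 112) + 343*z^2 - 343*z - 56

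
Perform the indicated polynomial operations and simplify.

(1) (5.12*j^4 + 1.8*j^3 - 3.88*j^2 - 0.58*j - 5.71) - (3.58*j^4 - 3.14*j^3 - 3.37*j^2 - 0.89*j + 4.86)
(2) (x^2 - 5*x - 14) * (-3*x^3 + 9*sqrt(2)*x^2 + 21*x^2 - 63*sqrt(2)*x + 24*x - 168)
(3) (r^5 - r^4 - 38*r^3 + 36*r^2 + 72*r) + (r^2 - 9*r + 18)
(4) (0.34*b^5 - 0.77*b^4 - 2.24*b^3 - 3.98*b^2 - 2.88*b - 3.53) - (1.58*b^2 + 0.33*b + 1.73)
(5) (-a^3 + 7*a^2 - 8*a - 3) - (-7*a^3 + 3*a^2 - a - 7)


(1) = 1.54*j^4 + 4.94*j^3 - 0.51*j^2 + 0.31*j - 10.57
(2) = -3*x^5 + 9*sqrt(2)*x^4 + 36*x^4 - 108*sqrt(2)*x^3 - 39*x^3 - 582*x^2 + 189*sqrt(2)*x^2 + 504*x + 882*sqrt(2)*x + 2352
(3) = r^5 - r^4 - 38*r^3 + 37*r^2 + 63*r + 18
(4) = 0.34*b^5 - 0.77*b^4 - 2.24*b^3 - 5.56*b^2 - 3.21*b - 5.26
(5) = 6*a^3 + 4*a^2 - 7*a + 4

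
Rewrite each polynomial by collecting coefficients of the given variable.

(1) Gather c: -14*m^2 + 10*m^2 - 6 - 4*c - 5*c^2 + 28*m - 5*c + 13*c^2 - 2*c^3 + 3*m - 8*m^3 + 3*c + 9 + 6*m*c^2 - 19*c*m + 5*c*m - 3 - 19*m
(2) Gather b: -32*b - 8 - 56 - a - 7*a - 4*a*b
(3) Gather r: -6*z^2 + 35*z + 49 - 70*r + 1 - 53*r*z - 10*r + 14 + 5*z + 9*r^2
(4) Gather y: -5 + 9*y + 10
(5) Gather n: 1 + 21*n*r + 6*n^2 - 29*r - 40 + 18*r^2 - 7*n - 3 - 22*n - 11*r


(1) = -2*c^3 + c^2*(6*m + 8) + c*(-14*m - 6) - 8*m^3 - 4*m^2 + 12*m
(2) = -8*a + b*(-4*a - 32) - 64
(3) = 9*r^2 + r*(-53*z - 80) - 6*z^2 + 40*z + 64
(4) = 9*y + 5
(5) = 6*n^2 + n*(21*r - 29) + 18*r^2 - 40*r - 42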